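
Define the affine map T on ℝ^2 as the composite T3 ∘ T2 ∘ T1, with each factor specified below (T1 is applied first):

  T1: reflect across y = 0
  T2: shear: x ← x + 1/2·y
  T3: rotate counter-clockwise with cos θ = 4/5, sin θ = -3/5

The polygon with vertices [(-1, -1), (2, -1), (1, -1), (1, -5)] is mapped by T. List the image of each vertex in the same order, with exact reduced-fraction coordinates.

image vertices: (1/5, 11/10), (13/5, -7/10), (9/5, -1/10), (29/5, 19/10)

T1 reflect across y = 0: (-1, -1) → (-1, 1); (2, -1) → (2, 1); (1, -1) → (1, 1); (1, -5) → (1, 5)
T2 shear: x ← x + 1/2·y: (-1, 1) → (-1/2, 1); (2, 1) → (5/2, 1); (1, 1) → (3/2, 1); (1, 5) → (7/2, 5)
T3 rotate counter-clockwise with cos θ = 4/5, sin θ = -3/5: (-1/2, 1) → (1/5, 11/10); (5/2, 1) → (13/5, -7/10); (3/2, 1) → (9/5, -1/10); (7/2, 5) → (29/5, 19/10)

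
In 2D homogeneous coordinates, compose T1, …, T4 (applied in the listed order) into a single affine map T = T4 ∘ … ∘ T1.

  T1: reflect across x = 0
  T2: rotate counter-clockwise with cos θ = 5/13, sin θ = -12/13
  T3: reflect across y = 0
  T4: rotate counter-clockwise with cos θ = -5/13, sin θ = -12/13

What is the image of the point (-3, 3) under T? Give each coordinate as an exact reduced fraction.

T1 reflect across x = 0: (-3, 3) → (3, 3)
T2 rotate counter-clockwise with cos θ = 5/13, sin θ = -12/13: (3, 3) → (51/13, -21/13)
T3 reflect across y = 0: (51/13, -21/13) → (51/13, 21/13)
T4 rotate counter-clockwise with cos θ = -5/13, sin θ = -12/13: (51/13, 21/13) → (-3/169, -717/169)

T(p) = (-3/169, -717/169)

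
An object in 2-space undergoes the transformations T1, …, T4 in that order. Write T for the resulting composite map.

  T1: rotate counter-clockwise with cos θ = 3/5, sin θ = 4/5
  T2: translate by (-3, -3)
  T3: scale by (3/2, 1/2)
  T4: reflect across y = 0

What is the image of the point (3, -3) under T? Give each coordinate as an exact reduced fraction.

T(p) = (9/5, 6/5)

T1 rotate counter-clockwise with cos θ = 3/5, sin θ = 4/5: (3, -3) → (21/5, 3/5)
T2 translate by (-3, -3): (21/5, 3/5) → (6/5, -12/5)
T3 scale by (3/2, 1/2): (6/5, -12/5) → (9/5, -6/5)
T4 reflect across y = 0: (9/5, -6/5) → (9/5, 6/5)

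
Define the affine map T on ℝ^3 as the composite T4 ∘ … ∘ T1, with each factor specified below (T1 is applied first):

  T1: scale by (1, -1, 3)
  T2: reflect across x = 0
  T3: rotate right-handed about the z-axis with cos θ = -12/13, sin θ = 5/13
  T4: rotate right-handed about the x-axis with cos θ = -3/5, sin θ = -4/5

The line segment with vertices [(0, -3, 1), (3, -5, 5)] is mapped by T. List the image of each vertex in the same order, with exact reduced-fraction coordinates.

image vertices: (-15/13, 264/65, 27/65), (11/13, 201/13, -57/13)

T1 scale by (1, -1, 3): (0, -3, 1) → (0, 3, 3); (3, -5, 5) → (3, 5, 15)
T2 reflect across x = 0: (0, 3, 3) → (0, 3, 3); (3, 5, 15) → (-3, 5, 15)
T3 rotate right-handed about the z-axis with cos θ = -12/13, sin θ = 5/13: (0, 3, 3) → (-15/13, -36/13, 3); (-3, 5, 15) → (11/13, -75/13, 15)
T4 rotate right-handed about the x-axis with cos θ = -3/5, sin θ = -4/5: (-15/13, -36/13, 3) → (-15/13, 264/65, 27/65); (11/13, -75/13, 15) → (11/13, 201/13, -57/13)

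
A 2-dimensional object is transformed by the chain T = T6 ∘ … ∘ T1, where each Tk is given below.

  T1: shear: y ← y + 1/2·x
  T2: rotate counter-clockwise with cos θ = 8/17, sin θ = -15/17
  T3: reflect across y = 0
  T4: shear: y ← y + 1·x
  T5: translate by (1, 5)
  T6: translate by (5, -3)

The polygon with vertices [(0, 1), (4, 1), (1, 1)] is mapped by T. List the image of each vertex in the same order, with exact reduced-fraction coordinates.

T1 shear: y ← y + 1/2·x: (0, 1) → (0, 1); (4, 1) → (4, 3); (1, 1) → (1, 3/2)
T2 rotate counter-clockwise with cos θ = 8/17, sin θ = -15/17: (0, 1) → (15/17, 8/17); (4, 3) → (77/17, -36/17); (1, 3/2) → (61/34, -3/17)
T3 reflect across y = 0: (15/17, 8/17) → (15/17, -8/17); (77/17, -36/17) → (77/17, 36/17); (61/34, -3/17) → (61/34, 3/17)
T4 shear: y ← y + 1·x: (15/17, -8/17) → (15/17, 7/17); (77/17, 36/17) → (77/17, 113/17); (61/34, 3/17) → (61/34, 67/34)
T5 translate by (1, 5): (15/17, 7/17) → (32/17, 92/17); (77/17, 113/17) → (94/17, 198/17); (61/34, 67/34) → (95/34, 237/34)
T6 translate by (5, -3): (32/17, 92/17) → (117/17, 41/17); (94/17, 198/17) → (179/17, 147/17); (95/34, 237/34) → (265/34, 135/34)

image vertices: (117/17, 41/17), (179/17, 147/17), (265/34, 135/34)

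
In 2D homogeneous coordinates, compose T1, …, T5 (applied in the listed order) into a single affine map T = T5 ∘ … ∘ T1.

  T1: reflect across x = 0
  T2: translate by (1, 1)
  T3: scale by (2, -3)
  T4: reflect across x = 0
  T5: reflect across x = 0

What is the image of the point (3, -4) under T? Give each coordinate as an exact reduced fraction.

T(p) = (-4, 9)

T1 reflect across x = 0: (3, -4) → (-3, -4)
T2 translate by (1, 1): (-3, -4) → (-2, -3)
T3 scale by (2, -3): (-2, -3) → (-4, 9)
T4 reflect across x = 0: (-4, 9) → (4, 9)
T5 reflect across x = 0: (4, 9) → (-4, 9)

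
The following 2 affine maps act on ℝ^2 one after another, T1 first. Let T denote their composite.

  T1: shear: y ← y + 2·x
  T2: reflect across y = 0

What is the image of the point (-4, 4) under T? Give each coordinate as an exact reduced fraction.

T(p) = (-4, 4)

T1 shear: y ← y + 2·x: (-4, 4) → (-4, -4)
T2 reflect across y = 0: (-4, -4) → (-4, 4)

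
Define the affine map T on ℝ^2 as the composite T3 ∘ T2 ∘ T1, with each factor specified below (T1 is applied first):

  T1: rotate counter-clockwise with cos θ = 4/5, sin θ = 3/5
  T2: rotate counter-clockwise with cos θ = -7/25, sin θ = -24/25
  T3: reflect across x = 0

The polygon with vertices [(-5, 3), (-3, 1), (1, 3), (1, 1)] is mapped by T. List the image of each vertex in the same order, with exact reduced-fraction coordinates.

T1 rotate counter-clockwise with cos θ = 4/5, sin θ = 3/5: (-5, 3) → (-29/5, -3/5); (-3, 1) → (-3, -1); (1, 3) → (-1, 3); (1, 1) → (1/5, 7/5)
T2 rotate counter-clockwise with cos θ = -7/25, sin θ = -24/25: (-29/5, -3/5) → (131/125, 717/125); (-3, -1) → (-3/25, 79/25); (-1, 3) → (79/25, 3/25); (1/5, 7/5) → (161/125, -73/125)
T3 reflect across x = 0: (131/125, 717/125) → (-131/125, 717/125); (-3/25, 79/25) → (3/25, 79/25); (79/25, 3/25) → (-79/25, 3/25); (161/125, -73/125) → (-161/125, -73/125)

image vertices: (-131/125, 717/125), (3/25, 79/25), (-79/25, 3/25), (-161/125, -73/125)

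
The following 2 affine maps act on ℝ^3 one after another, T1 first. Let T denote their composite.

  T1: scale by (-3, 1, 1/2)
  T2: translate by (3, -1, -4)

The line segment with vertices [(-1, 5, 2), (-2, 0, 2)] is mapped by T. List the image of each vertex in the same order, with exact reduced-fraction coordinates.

T1 scale by (-3, 1, 1/2): (-1, 5, 2) → (3, 5, 1); (-2, 0, 2) → (6, 0, 1)
T2 translate by (3, -1, -4): (3, 5, 1) → (6, 4, -3); (6, 0, 1) → (9, -1, -3)

image vertices: (6, 4, -3), (9, -1, -3)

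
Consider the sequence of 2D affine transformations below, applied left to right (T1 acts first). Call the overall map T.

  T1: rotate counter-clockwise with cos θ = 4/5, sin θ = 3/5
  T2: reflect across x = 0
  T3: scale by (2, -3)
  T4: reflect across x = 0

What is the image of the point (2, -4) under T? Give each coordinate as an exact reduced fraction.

T(p) = (8, 6)

T1 rotate counter-clockwise with cos θ = 4/5, sin θ = 3/5: (2, -4) → (4, -2)
T2 reflect across x = 0: (4, -2) → (-4, -2)
T3 scale by (2, -3): (-4, -2) → (-8, 6)
T4 reflect across x = 0: (-8, 6) → (8, 6)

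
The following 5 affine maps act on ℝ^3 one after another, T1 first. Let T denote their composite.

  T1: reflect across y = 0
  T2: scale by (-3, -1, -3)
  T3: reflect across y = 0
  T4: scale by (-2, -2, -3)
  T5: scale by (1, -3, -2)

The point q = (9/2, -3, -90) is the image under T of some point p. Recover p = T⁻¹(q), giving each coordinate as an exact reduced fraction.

p = (3/4, 1/2, 5)

T1 = [1 0 0 0; 0 -1 0 0; 0 0 1 0; 0 0 0 1]
T2·T1 = [-3 0 0 0; 0 1 0 0; 0 0 -3 0; 0 0 0 1]
T3·…·T1 = [-3 0 0 0; 0 -1 0 0; 0 0 -3 0; 0 0 0 1]
T4·…·T1 = [6 0 0 0; 0 2 0 0; 0 0 9 0; 0 0 0 1]
T5·…·T1 = [6 0 0 0; 0 -6 0 0; 0 0 -18 0; 0 0 0 1]
det M = 648; M⁻¹ = [1/6 0 0 0; 0 -1/6 0 0; 0 0 -1/18 0; 0 0 0 1]
M⁻¹ · (9/2, -3, -90)ᵀ = (3/4, 1/2, 5)ᵀ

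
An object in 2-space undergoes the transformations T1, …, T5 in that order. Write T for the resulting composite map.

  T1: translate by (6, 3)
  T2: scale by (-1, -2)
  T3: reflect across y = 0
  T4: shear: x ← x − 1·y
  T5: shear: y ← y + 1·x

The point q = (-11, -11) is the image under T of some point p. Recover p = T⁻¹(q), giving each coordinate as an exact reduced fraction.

p = (5, -3)

T1 = [1 0 6; 0 1 3; 0 0 1]
T2·T1 = [-1 0 -6; 0 -2 -6; 0 0 1]
T3·…·T1 = [-1 0 -6; 0 2 6; 0 0 1]
T4·…·T1 = [-1 -2 -12; 0 2 6; 0 0 1]
T5·…·T1 = [-1 -2 -12; -1 0 -6; 0 0 1]
det M = -2; M⁻¹ = [0 -1 -6; -1/2 1/2 -3; 0 0 1]
M⁻¹ · (-11, -11)ᵀ = (5, -3)ᵀ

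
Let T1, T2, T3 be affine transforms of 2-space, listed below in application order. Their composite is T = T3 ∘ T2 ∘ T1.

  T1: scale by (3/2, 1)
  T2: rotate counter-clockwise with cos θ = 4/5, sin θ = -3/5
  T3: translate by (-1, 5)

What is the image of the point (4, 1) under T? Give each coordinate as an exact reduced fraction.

T1 scale by (3/2, 1): (4, 1) → (6, 1)
T2 rotate counter-clockwise with cos θ = 4/5, sin θ = -3/5: (6, 1) → (27/5, -14/5)
T3 translate by (-1, 5): (27/5, -14/5) → (22/5, 11/5)

T(p) = (22/5, 11/5)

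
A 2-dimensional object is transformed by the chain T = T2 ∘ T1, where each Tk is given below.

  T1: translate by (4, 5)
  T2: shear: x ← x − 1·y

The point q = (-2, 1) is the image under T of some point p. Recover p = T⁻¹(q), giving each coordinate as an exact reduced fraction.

p = (-5, -4)

T1 = [1 0 4; 0 1 5; 0 0 1]
T2·T1 = [1 -1 -1; 0 1 5; 0 0 1]
det M = 1; M⁻¹ = [1 1 -4; 0 1 -5; 0 0 1]
M⁻¹ · (-2, 1)ᵀ = (-5, -4)ᵀ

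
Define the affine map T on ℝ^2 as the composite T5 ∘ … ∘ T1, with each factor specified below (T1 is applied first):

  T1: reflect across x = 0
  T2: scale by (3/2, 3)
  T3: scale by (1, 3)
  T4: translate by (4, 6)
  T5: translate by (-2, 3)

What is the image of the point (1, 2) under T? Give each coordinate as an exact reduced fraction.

T(p) = (1/2, 27)

T1 reflect across x = 0: (1, 2) → (-1, 2)
T2 scale by (3/2, 3): (-1, 2) → (-3/2, 6)
T3 scale by (1, 3): (-3/2, 6) → (-3/2, 18)
T4 translate by (4, 6): (-3/2, 18) → (5/2, 24)
T5 translate by (-2, 3): (5/2, 24) → (1/2, 27)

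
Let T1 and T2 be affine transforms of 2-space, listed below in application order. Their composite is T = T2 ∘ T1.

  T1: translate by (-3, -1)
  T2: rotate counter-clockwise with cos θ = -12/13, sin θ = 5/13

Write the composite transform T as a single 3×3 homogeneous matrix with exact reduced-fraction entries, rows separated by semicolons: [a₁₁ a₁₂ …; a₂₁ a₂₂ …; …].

T = [-12/13 -5/13 41/13; 5/13 -12/13 -3/13; 0 0 1]

T1 = [1 0 -3; 0 1 -1; 0 0 1]
T2·T1 = [-12/13 -5/13 41/13; 5/13 -12/13 -3/13; 0 0 1]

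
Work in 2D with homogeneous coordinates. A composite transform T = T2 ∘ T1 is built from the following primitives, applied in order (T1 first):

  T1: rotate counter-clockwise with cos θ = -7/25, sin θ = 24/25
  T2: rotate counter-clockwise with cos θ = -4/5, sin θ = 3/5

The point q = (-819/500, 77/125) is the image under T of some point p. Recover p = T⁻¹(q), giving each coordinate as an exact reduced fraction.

T1 = [-7/25 -24/25 0; 24/25 -7/25 0; 0 0 1]
T2·T1 = [-44/125 117/125 0; -117/125 -44/125 0; 0 0 1]
det M = 1; M⁻¹ = [-44/125 -117/125 0; 117/125 -44/125 0; 0 0 1]
M⁻¹ · (-819/500, 77/125)ᵀ = (0, -7/4)ᵀ

p = (0, -7/4)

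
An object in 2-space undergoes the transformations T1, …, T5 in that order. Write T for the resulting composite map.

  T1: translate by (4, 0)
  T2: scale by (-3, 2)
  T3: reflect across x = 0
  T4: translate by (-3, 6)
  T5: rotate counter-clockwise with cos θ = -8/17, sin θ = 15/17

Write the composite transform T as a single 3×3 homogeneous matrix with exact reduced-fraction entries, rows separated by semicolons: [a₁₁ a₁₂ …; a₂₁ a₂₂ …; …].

T1 = [1 0 4; 0 1 0; 0 0 1]
T2·T1 = [-3 0 -12; 0 2 0; 0 0 1]
T3·…·T1 = [3 0 12; 0 2 0; 0 0 1]
T4·…·T1 = [3 0 9; 0 2 6; 0 0 1]
T5·…·T1 = [-24/17 -30/17 -162/17; 45/17 -16/17 87/17; 0 0 1]

T = [-24/17 -30/17 -162/17; 45/17 -16/17 87/17; 0 0 1]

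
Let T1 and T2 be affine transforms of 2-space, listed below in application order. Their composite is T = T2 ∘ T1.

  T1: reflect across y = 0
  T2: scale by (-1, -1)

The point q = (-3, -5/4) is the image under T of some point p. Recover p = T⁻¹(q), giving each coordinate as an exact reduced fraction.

T1 = [1 0 0; 0 -1 0; 0 0 1]
T2·T1 = [-1 0 0; 0 1 0; 0 0 1]
det M = -1; M⁻¹ = [-1 0 0; 0 1 0; 0 0 1]
M⁻¹ · (-3, -5/4)ᵀ = (3, -5/4)ᵀ

p = (3, -5/4)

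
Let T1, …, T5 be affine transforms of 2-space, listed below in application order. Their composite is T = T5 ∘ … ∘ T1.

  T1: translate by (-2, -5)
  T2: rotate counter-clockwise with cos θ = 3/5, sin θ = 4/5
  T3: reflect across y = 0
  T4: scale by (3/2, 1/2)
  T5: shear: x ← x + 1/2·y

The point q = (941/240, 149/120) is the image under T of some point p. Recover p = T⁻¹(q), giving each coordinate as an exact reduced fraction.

T1 = [1 0 -2; 0 1 -5; 0 0 1]
T2·T1 = [3/5 -4/5 14/5; 4/5 3/5 -23/5; 0 0 1]
T3·…·T1 = [3/5 -4/5 14/5; -4/5 -3/5 23/5; 0 0 1]
T4·…·T1 = [9/10 -6/5 21/5; -2/5 -3/10 23/10; 0 0 1]
T5·…·T1 = [7/10 -27/20 107/20; -2/5 -3/10 23/10; 0 0 1]
det M = -3/4; M⁻¹ = [2/5 -9/5 2; -8/15 -14/15 5; 0 0 1]
M⁻¹ · (941/240, 149/120)ᵀ = (4/3, 7/4)ᵀ

p = (4/3, 7/4)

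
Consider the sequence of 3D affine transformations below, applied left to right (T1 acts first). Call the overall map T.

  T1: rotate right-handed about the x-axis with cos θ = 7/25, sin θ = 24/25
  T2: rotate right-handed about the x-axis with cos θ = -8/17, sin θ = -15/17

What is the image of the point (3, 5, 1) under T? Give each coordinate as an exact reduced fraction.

T1 rotate right-handed about the x-axis with cos θ = 7/25, sin θ = 24/25: (3, 5, 1) → (3, 11/25, 127/25)
T2 rotate right-handed about the x-axis with cos θ = -8/17, sin θ = -15/17: (3, 11/25, 127/25) → (3, 1817/425, -1181/425)

T(p) = (3, 1817/425, -1181/425)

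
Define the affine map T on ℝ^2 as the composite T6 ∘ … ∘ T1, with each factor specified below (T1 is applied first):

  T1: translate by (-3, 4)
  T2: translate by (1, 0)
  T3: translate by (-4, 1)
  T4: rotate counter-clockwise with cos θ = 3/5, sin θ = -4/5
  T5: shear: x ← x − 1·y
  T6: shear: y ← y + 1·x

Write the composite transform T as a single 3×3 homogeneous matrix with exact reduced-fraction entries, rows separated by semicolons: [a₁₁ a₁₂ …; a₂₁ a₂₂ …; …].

T1 = [1 0 -3; 0 1 4; 0 0 1]
T2·T1 = [1 0 -2; 0 1 4; 0 0 1]
T3·…·T1 = [1 0 -6; 0 1 5; 0 0 1]
T4·…·T1 = [3/5 4/5 2/5; -4/5 3/5 39/5; 0 0 1]
T5·…·T1 = [7/5 1/5 -37/5; -4/5 3/5 39/5; 0 0 1]
T6·…·T1 = [7/5 1/5 -37/5; 3/5 4/5 2/5; 0 0 1]

T = [7/5 1/5 -37/5; 3/5 4/5 2/5; 0 0 1]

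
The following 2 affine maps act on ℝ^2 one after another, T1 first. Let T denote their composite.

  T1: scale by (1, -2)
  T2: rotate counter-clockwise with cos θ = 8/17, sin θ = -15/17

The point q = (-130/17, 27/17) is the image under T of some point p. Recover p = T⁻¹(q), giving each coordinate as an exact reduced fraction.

p = (-5, 3)

T1 = [1 0 0; 0 -2 0; 0 0 1]
T2·T1 = [8/17 -30/17 0; -15/17 -16/17 0; 0 0 1]
det M = -2; M⁻¹ = [8/17 -15/17 0; -15/34 -4/17 0; 0 0 1]
M⁻¹ · (-130/17, 27/17)ᵀ = (-5, 3)ᵀ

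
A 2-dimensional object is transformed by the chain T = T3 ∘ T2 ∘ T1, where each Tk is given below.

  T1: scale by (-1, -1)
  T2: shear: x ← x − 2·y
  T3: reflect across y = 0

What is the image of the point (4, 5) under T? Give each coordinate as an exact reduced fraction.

T1 scale by (-1, -1): (4, 5) → (-4, -5)
T2 shear: x ← x − 2·y: (-4, -5) → (6, -5)
T3 reflect across y = 0: (6, -5) → (6, 5)

T(p) = (6, 5)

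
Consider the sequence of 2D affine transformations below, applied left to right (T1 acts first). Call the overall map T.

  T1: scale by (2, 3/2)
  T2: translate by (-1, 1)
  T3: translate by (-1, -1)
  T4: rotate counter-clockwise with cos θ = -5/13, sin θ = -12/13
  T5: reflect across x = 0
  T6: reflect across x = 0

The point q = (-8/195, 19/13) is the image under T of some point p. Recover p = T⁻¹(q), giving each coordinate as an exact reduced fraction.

T1 = [2 0 0; 0 3/2 0; 0 0 1]
T2·T1 = [2 0 -1; 0 3/2 1; 0 0 1]
T3·…·T1 = [2 0 -2; 0 3/2 0; 0 0 1]
T4·…·T1 = [-10/13 18/13 10/13; -24/13 -15/26 24/13; 0 0 1]
T5·…·T1 = [10/13 -18/13 -10/13; -24/13 -15/26 24/13; 0 0 1]
T6·…·T1 = [-10/13 18/13 10/13; -24/13 -15/26 24/13; 0 0 1]
det M = 3; M⁻¹ = [-5/26 -6/13 1; 8/13 -10/39 0; 0 0 1]
M⁻¹ · (-8/195, 19/13)ᵀ = (1/3, -2/5)ᵀ

p = (1/3, -2/5)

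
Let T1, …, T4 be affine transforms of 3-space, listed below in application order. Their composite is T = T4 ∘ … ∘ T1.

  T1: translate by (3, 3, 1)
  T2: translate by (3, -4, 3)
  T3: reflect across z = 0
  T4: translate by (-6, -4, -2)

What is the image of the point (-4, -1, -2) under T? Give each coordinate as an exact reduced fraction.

T1 translate by (3, 3, 1): (-4, -1, -2) → (-1, 2, -1)
T2 translate by (3, -4, 3): (-1, 2, -1) → (2, -2, 2)
T3 reflect across z = 0: (2, -2, 2) → (2, -2, -2)
T4 translate by (-6, -4, -2): (2, -2, -2) → (-4, -6, -4)

T(p) = (-4, -6, -4)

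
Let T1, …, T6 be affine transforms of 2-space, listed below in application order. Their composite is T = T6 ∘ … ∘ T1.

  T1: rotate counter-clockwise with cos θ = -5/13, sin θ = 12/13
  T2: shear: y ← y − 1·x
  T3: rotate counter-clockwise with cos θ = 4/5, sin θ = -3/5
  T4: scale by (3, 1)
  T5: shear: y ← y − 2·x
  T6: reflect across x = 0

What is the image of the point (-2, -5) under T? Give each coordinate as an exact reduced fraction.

T1 rotate counter-clockwise with cos θ = -5/13, sin θ = 12/13: (-2, -5) → (70/13, 1/13)
T2 shear: y ← y − 1·x: (70/13, 1/13) → (70/13, -69/13)
T3 rotate counter-clockwise with cos θ = 4/5, sin θ = -3/5: (70/13, -69/13) → (73/65, -486/65)
T4 scale by (3, 1): (73/65, -486/65) → (219/65, -486/65)
T5 shear: y ← y − 2·x: (219/65, -486/65) → (219/65, -924/65)
T6 reflect across x = 0: (219/65, -924/65) → (-219/65, -924/65)

T(p) = (-219/65, -924/65)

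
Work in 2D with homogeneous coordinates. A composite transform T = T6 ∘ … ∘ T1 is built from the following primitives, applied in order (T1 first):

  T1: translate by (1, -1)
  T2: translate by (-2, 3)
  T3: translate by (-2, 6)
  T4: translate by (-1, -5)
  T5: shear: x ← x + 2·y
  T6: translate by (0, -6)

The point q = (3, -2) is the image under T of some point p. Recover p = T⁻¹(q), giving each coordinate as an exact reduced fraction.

p = (-1, 1)

T1 = [1 0 1; 0 1 -1; 0 0 1]
T2·T1 = [1 0 -1; 0 1 2; 0 0 1]
T3·…·T1 = [1 0 -3; 0 1 8; 0 0 1]
T4·…·T1 = [1 0 -4; 0 1 3; 0 0 1]
T5·…·T1 = [1 2 2; 0 1 3; 0 0 1]
T6·…·T1 = [1 2 2; 0 1 -3; 0 0 1]
det M = 1; M⁻¹ = [1 -2 -8; 0 1 3; 0 0 1]
M⁻¹ · (3, -2)ᵀ = (-1, 1)ᵀ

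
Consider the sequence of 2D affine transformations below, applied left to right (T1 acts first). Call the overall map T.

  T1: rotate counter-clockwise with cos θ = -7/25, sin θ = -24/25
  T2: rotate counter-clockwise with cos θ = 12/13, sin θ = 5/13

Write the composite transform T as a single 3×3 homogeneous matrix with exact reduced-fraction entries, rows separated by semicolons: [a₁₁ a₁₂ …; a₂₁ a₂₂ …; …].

T = [36/325 323/325 0; -323/325 36/325 0; 0 0 1]

T1 = [-7/25 24/25 0; -24/25 -7/25 0; 0 0 1]
T2·T1 = [36/325 323/325 0; -323/325 36/325 0; 0 0 1]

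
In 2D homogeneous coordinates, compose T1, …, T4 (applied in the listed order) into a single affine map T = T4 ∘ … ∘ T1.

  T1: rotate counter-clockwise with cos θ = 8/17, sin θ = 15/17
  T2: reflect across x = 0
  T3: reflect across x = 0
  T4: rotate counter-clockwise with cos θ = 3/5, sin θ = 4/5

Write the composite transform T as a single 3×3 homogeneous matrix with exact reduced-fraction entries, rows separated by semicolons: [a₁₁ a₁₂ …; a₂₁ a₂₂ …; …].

T = [-36/85 -77/85 0; 77/85 -36/85 0; 0 0 1]

T1 = [8/17 -15/17 0; 15/17 8/17 0; 0 0 1]
T2·T1 = [-8/17 15/17 0; 15/17 8/17 0; 0 0 1]
T3·…·T1 = [8/17 -15/17 0; 15/17 8/17 0; 0 0 1]
T4·…·T1 = [-36/85 -77/85 0; 77/85 -36/85 0; 0 0 1]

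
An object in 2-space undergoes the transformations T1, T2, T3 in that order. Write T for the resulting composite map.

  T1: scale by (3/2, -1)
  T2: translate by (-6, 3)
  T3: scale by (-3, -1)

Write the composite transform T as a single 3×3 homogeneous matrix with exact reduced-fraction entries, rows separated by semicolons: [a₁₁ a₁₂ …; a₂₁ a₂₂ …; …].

T1 = [3/2 0 0; 0 -1 0; 0 0 1]
T2·T1 = [3/2 0 -6; 0 -1 3; 0 0 1]
T3·…·T1 = [-9/2 0 18; 0 1 -3; 0 0 1]

T = [-9/2 0 18; 0 1 -3; 0 0 1]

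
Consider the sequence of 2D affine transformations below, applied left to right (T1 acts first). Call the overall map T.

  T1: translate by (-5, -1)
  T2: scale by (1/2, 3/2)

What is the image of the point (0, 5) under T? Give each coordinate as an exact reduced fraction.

T(p) = (-5/2, 6)

T1 translate by (-5, -1): (0, 5) → (-5, 4)
T2 scale by (1/2, 3/2): (-5, 4) → (-5/2, 6)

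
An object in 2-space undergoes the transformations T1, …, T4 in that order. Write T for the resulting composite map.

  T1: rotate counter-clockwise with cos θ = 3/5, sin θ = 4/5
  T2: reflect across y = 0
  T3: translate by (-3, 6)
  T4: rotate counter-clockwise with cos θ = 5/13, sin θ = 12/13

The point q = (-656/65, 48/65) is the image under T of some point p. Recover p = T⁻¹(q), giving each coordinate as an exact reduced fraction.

T1 = [3/5 -4/5 0; 4/5 3/5 0; 0 0 1]
T2·T1 = [3/5 -4/5 0; -4/5 -3/5 0; 0 0 1]
T3·…·T1 = [3/5 -4/5 -3; -4/5 -3/5 6; 0 0 1]
T4·…·T1 = [63/65 16/65 -87/13; 16/65 -63/65 -6/13; 0 0 1]
det M = -1; M⁻¹ = [63/65 16/65 33/5; 16/65 -63/65 6/5; 0 0 1]
M⁻¹ · (-656/65, 48/65)ᵀ = (-3, -2)ᵀ

p = (-3, -2)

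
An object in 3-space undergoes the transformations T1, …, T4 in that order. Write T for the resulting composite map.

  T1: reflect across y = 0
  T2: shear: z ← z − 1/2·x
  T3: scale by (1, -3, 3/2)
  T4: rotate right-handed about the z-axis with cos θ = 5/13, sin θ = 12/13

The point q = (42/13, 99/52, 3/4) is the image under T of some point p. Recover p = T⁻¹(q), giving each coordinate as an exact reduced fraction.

p = (3, -3/4, 2)

T1 = [1 0 0 0; 0 -1 0 0; 0 0 1 0; 0 0 0 1]
T2·T1 = [1 0 0 0; 0 -1 0 0; -1/2 0 1 0; 0 0 0 1]
T3·…·T1 = [1 0 0 0; 0 3 0 0; -3/4 0 3/2 0; 0 0 0 1]
T4·…·T1 = [5/13 -36/13 0 0; 12/13 15/13 0 0; -3/4 0 3/2 0; 0 0 0 1]
det M = 9/2; M⁻¹ = [5/13 12/13 0 0; -4/13 5/39 0 0; 5/26 6/13 2/3 0; 0 0 0 1]
M⁻¹ · (42/13, 99/52, 3/4)ᵀ = (3, -3/4, 2)ᵀ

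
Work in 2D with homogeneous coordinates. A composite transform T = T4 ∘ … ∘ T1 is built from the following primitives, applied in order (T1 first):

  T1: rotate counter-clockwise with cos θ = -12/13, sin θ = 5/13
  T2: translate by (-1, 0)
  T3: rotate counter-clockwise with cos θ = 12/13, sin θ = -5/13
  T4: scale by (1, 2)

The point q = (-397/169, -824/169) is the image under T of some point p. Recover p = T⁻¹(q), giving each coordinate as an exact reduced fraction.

p = (-1, 3)

T1 = [-12/13 -5/13 0; 5/13 -12/13 0; 0 0 1]
T2·T1 = [-12/13 -5/13 -1; 5/13 -12/13 0; 0 0 1]
T3·…·T1 = [-119/169 -120/169 -12/13; 120/169 -119/169 5/13; 0 0 1]
T4·…·T1 = [-119/169 -120/169 -12/13; 240/169 -238/169 10/13; 0 0 1]
det M = 2; M⁻¹ = [-119/169 60/169 -12/13; -120/169 -119/338 -5/13; 0 0 1]
M⁻¹ · (-397/169, -824/169)ᵀ = (-1, 3)ᵀ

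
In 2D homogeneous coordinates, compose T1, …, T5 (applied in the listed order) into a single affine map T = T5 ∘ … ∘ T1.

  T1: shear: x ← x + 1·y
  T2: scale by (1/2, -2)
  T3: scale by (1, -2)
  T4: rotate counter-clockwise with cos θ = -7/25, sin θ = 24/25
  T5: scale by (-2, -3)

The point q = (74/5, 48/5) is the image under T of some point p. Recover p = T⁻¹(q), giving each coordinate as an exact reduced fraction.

p = (-4, 2)

T1 = [1 1 0; 0 1 0; 0 0 1]
T2·T1 = [1/2 1/2 0; 0 -2 0; 0 0 1]
T3·…·T1 = [1/2 1/2 0; 0 4 0; 0 0 1]
T4·…·T1 = [-7/50 -199/50 0; 12/25 -16/25 0; 0 0 1]
T5·…·T1 = [7/25 199/25 0; -36/25 48/25 0; 0 0 1]
det M = 12; M⁻¹ = [4/25 -199/300 0; 3/25 7/300 0; 0 0 1]
M⁻¹ · (74/5, 48/5)ᵀ = (-4, 2)ᵀ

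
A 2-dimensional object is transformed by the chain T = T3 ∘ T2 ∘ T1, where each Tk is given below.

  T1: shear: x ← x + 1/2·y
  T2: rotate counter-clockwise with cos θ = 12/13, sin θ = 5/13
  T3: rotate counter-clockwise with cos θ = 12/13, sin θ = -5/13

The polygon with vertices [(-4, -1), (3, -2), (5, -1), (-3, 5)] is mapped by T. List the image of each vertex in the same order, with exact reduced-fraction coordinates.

T1 shear: x ← x + 1/2·y: (-4, -1) → (-9/2, -1); (3, -2) → (2, -2); (5, -1) → (9/2, -1); (-3, 5) → (-1/2, 5)
T2 rotate counter-clockwise with cos θ = 12/13, sin θ = 5/13: (-9/2, -1) → (-49/13, -69/26); (2, -2) → (34/13, -14/13); (9/2, -1) → (59/13, 21/26); (-1/2, 5) → (-31/13, 115/26)
T3 rotate counter-clockwise with cos θ = 12/13, sin θ = -5/13: (-49/13, -69/26) → (-9/2, -1); (34/13, -14/13) → (2, -2); (59/13, 21/26) → (9/2, -1); (-31/13, 115/26) → (-1/2, 5)

image vertices: (-9/2, -1), (2, -2), (9/2, -1), (-1/2, 5)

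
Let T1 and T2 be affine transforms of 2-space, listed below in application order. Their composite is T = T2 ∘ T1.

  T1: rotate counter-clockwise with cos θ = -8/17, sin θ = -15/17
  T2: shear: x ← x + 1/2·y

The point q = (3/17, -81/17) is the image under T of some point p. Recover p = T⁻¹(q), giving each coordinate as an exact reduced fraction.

p = (3, 9/2)

T1 = [-8/17 15/17 0; -15/17 -8/17 0; 0 0 1]
T2·T1 = [-31/34 11/17 0; -15/17 -8/17 0; 0 0 1]
det M = 1; M⁻¹ = [-8/17 -11/17 0; 15/17 -31/34 0; 0 0 1]
M⁻¹ · (3/17, -81/17)ᵀ = (3, 9/2)ᵀ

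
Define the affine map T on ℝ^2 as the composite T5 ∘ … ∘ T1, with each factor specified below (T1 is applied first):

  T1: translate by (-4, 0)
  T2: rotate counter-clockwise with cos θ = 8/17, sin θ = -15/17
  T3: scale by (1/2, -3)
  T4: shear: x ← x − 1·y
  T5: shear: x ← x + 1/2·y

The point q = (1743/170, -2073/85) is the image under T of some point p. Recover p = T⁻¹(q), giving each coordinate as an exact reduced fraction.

p = (-5, 2/5)

T1 = [1 0 -4; 0 1 0; 0 0 1]
T2·T1 = [8/17 15/17 -32/17; -15/17 8/17 60/17; 0 0 1]
T3·…·T1 = [4/17 15/34 -16/17; 45/17 -24/17 -180/17; 0 0 1]
T4·…·T1 = [-41/17 63/34 164/17; 45/17 -24/17 -180/17; 0 0 1]
T5·…·T1 = [-37/34 39/34 74/17; 45/17 -24/17 -180/17; 0 0 1]
det M = -3/2; M⁻¹ = [16/17 13/17 4; 30/17 37/51 0; 0 0 1]
M⁻¹ · (1743/170, -2073/85)ᵀ = (-5, 2/5)ᵀ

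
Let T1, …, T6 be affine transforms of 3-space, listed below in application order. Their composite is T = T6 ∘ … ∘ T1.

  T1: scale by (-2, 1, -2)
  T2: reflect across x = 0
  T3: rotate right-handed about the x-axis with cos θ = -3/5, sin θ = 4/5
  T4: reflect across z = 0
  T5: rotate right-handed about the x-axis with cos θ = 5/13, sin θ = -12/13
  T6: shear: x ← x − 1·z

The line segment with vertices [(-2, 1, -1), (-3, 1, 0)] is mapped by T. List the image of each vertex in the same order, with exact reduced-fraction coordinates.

T1 scale by (-2, 1, -2): (-2, 1, -1) → (4, 1, 2); (-3, 1, 0) → (6, 1, 0)
T2 reflect across x = 0: (4, 1, 2) → (-4, 1, 2); (6, 1, 0) → (-6, 1, 0)
T3 rotate right-handed about the x-axis with cos θ = -3/5, sin θ = 4/5: (-4, 1, 2) → (-4, -11/5, -2/5); (-6, 1, 0) → (-6, -3/5, 4/5)
T4 reflect across z = 0: (-4, -11/5, -2/5) → (-4, -11/5, 2/5); (-6, -3/5, 4/5) → (-6, -3/5, -4/5)
T5 rotate right-handed about the x-axis with cos θ = 5/13, sin θ = -12/13: (-4, -11/5, 2/5) → (-4, -31/65, 142/65); (-6, -3/5, -4/5) → (-6, -63/65, 16/65)
T6 shear: x ← x − 1·z: (-4, -31/65, 142/65) → (-402/65, -31/65, 142/65); (-6, -63/65, 16/65) → (-406/65, -63/65, 16/65)

image vertices: (-402/65, -31/65, 142/65), (-406/65, -63/65, 16/65)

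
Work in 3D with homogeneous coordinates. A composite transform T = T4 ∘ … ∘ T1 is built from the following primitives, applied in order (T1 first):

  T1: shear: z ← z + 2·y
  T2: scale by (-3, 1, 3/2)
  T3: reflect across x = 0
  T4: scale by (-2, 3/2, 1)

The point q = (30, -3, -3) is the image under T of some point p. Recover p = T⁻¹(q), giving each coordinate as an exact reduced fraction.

p = (-5, -2, 2)

T1 = [1 0 0 0; 0 1 0 0; 0 2 1 0; 0 0 0 1]
T2·T1 = [-3 0 0 0; 0 1 0 0; 0 3 3/2 0; 0 0 0 1]
T3·…·T1 = [3 0 0 0; 0 1 0 0; 0 3 3/2 0; 0 0 0 1]
T4·…·T1 = [-6 0 0 0; 0 3/2 0 0; 0 3 3/2 0; 0 0 0 1]
det M = -27/2; M⁻¹ = [-1/6 0 0 0; 0 2/3 0 0; 0 -4/3 2/3 0; 0 0 0 1]
M⁻¹ · (30, -3, -3)ᵀ = (-5, -2, 2)ᵀ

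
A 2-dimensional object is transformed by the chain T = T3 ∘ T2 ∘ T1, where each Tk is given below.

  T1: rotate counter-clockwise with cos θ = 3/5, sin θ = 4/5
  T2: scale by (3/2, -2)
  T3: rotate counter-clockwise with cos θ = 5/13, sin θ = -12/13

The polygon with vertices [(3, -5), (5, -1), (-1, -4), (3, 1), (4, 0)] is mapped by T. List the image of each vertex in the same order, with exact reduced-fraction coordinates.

T1 rotate counter-clockwise with cos θ = 3/5, sin θ = 4/5: (3, -5) → (29/5, -3/5); (5, -1) → (19/5, 17/5); (-1, -4) → (13/5, -16/5); (3, 1) → (1, 3); (4, 0) → (12/5, 16/5)
T2 scale by (3/2, -2): (29/5, -3/5) → (87/10, 6/5); (19/5, 17/5) → (57/10, -34/5); (13/5, -16/5) → (39/10, 32/5); (1, 3) → (3/2, -6); (12/5, 16/5) → (18/5, -32/5)
T3 rotate counter-clockwise with cos θ = 5/13, sin θ = -12/13: (87/10, 6/5) → (579/130, -492/65); (57/10, -34/5) → (-531/130, -512/65); (39/10, 32/5) → (963/130, -74/65); (3/2, -6) → (-129/26, -48/13); (18/5, -32/5) → (-294/65, -376/65)

image vertices: (579/130, -492/65), (-531/130, -512/65), (963/130, -74/65), (-129/26, -48/13), (-294/65, -376/65)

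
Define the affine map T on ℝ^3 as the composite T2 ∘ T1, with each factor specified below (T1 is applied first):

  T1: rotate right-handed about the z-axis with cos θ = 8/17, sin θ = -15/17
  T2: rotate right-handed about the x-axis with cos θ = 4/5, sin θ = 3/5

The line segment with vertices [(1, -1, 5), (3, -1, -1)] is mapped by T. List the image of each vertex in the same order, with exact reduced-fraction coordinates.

T1 rotate right-handed about the z-axis with cos θ = 8/17, sin θ = -15/17: (1, -1, 5) → (-7/17, -23/17, 5); (3, -1, -1) → (9/17, -53/17, -1)
T2 rotate right-handed about the x-axis with cos θ = 4/5, sin θ = 3/5: (-7/17, -23/17, 5) → (-7/17, -347/85, 271/85); (9/17, -53/17, -1) → (9/17, -161/85, -227/85)

image vertices: (-7/17, -347/85, 271/85), (9/17, -161/85, -227/85)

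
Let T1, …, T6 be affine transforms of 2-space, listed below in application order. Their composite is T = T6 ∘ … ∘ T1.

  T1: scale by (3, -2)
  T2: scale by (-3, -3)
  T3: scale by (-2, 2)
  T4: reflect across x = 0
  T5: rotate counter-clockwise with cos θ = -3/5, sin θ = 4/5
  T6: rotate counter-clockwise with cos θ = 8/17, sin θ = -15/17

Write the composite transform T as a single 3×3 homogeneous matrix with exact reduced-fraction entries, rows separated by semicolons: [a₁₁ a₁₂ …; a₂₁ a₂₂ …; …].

T1 = [3 0 0; 0 -2 0; 0 0 1]
T2·T1 = [-9 0 0; 0 6 0; 0 0 1]
T3·…·T1 = [18 0 0; 0 12 0; 0 0 1]
T4·…·T1 = [-18 0 0; 0 12 0; 0 0 1]
T5·…·T1 = [54/5 -48/5 0; -72/5 -36/5 0; 0 0 1]
T6·…·T1 = [-648/85 -924/85 0; -1386/85 432/85 0; 0 0 1]

T = [-648/85 -924/85 0; -1386/85 432/85 0; 0 0 1]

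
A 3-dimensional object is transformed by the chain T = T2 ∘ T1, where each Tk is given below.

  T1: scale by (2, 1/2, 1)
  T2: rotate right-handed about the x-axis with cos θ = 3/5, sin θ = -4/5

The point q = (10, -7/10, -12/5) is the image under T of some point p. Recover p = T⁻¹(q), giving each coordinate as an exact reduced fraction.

p = (5, 3, -2)

T1 = [2 0 0 0; 0 1/2 0 0; 0 0 1 0; 0 0 0 1]
T2·T1 = [2 0 0 0; 0 3/10 4/5 0; 0 -2/5 3/5 0; 0 0 0 1]
det M = 1; M⁻¹ = [1/2 0 0 0; 0 6/5 -8/5 0; 0 4/5 3/5 0; 0 0 0 1]
M⁻¹ · (10, -7/10, -12/5)ᵀ = (5, 3, -2)ᵀ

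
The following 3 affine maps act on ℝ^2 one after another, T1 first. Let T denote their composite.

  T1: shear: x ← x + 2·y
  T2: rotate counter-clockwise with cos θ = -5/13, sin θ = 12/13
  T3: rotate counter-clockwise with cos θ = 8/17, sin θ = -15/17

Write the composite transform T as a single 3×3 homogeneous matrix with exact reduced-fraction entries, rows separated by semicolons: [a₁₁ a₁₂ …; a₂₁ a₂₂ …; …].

T = [140/221 109/221 0; 171/221 482/221 0; 0 0 1]

T1 = [1 2 0; 0 1 0; 0 0 1]
T2·T1 = [-5/13 -22/13 0; 12/13 19/13 0; 0 0 1]
T3·…·T1 = [140/221 109/221 0; 171/221 482/221 0; 0 0 1]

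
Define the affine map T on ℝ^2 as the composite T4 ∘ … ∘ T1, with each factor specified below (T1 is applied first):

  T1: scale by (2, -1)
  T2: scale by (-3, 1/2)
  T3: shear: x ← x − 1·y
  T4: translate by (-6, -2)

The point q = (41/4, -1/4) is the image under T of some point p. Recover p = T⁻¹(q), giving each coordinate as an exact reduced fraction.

p = (-3, -7/2)

T1 = [2 0 0; 0 -1 0; 0 0 1]
T2·T1 = [-6 0 0; 0 -1/2 0; 0 0 1]
T3·…·T1 = [-6 1/2 0; 0 -1/2 0; 0 0 1]
T4·…·T1 = [-6 1/2 -6; 0 -1/2 -2; 0 0 1]
det M = 3; M⁻¹ = [-1/6 -1/6 -4/3; 0 -2 -4; 0 0 1]
M⁻¹ · (41/4, -1/4)ᵀ = (-3, -7/2)ᵀ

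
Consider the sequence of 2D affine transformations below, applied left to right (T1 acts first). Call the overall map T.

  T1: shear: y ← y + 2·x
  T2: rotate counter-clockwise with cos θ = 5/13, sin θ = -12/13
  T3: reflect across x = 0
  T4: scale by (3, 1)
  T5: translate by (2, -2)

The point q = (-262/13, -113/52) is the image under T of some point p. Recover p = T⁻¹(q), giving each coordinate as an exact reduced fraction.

p = (3, 3/4)

T1 = [1 0 0; 2 1 0; 0 0 1]
T2·T1 = [29/13 12/13 0; -2/13 5/13 0; 0 0 1]
T3·…·T1 = [-29/13 -12/13 0; -2/13 5/13 0; 0 0 1]
T4·…·T1 = [-87/13 -36/13 0; -2/13 5/13 0; 0 0 1]
T5·…·T1 = [-87/13 -36/13 2; -2/13 5/13 -2; 0 0 1]
det M = -3; M⁻¹ = [-5/39 -12/13 -62/39; -2/39 29/13 178/39; 0 0 1]
M⁻¹ · (-262/13, -113/52)ᵀ = (3, 3/4)ᵀ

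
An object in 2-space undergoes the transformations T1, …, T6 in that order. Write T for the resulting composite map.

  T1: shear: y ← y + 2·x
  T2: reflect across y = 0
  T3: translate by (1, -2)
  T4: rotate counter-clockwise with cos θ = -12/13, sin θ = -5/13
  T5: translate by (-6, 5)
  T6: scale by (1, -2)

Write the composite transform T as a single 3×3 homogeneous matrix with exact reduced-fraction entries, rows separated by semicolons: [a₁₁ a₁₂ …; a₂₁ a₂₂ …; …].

T1 = [1 0 0; 2 1 0; 0 0 1]
T2·T1 = [1 0 0; -2 -1 0; 0 0 1]
T3·…·T1 = [1 0 1; -2 -1 -2; 0 0 1]
T4·…·T1 = [-22/13 -5/13 -22/13; 19/13 12/13 19/13; 0 0 1]
T5·…·T1 = [-22/13 -5/13 -100/13; 19/13 12/13 84/13; 0 0 1]
T6·…·T1 = [-22/13 -5/13 -100/13; -38/13 -24/13 -168/13; 0 0 1]

T = [-22/13 -5/13 -100/13; -38/13 -24/13 -168/13; 0 0 1]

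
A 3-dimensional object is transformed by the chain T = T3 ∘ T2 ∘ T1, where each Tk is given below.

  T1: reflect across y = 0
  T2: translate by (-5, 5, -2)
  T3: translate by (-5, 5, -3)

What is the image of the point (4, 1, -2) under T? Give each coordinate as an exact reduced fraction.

T1 reflect across y = 0: (4, 1, -2) → (4, -1, -2)
T2 translate by (-5, 5, -2): (4, -1, -2) → (-1, 4, -4)
T3 translate by (-5, 5, -3): (-1, 4, -4) → (-6, 9, -7)

T(p) = (-6, 9, -7)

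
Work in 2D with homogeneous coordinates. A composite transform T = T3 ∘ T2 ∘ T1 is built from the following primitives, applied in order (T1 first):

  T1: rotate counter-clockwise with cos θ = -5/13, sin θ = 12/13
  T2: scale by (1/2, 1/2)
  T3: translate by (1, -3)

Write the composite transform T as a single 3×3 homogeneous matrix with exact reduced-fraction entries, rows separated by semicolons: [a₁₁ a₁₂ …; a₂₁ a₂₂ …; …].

T1 = [-5/13 -12/13 0; 12/13 -5/13 0; 0 0 1]
T2·T1 = [-5/26 -6/13 0; 6/13 -5/26 0; 0 0 1]
T3·…·T1 = [-5/26 -6/13 1; 6/13 -5/26 -3; 0 0 1]

T = [-5/26 -6/13 1; 6/13 -5/26 -3; 0 0 1]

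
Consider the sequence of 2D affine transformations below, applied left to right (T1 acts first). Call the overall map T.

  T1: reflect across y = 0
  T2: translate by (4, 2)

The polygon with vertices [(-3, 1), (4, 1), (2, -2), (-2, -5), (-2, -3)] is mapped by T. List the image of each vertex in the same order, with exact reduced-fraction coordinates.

image vertices: (1, 1), (8, 1), (6, 4), (2, 7), (2, 5)

T1 reflect across y = 0: (-3, 1) → (-3, -1); (4, 1) → (4, -1); (2, -2) → (2, 2); (-2, -5) → (-2, 5); (-2, -3) → (-2, 3)
T2 translate by (4, 2): (-3, -1) → (1, 1); (4, -1) → (8, 1); (2, 2) → (6, 4); (-2, 5) → (2, 7); (-2, 3) → (2, 5)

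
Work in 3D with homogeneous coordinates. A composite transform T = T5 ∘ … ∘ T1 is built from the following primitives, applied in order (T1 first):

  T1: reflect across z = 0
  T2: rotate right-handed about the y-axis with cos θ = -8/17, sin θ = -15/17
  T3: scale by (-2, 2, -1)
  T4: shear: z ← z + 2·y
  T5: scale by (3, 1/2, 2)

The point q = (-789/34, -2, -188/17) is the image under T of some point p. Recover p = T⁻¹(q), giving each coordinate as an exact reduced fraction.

T1 = [1 0 0 0; 0 1 0 0; 0 0 -1 0; 0 0 0 1]
T2·T1 = [-8/17 0 15/17 0; 0 1 0 0; 15/17 0 8/17 0; 0 0 0 1]
T3·…·T1 = [16/17 0 -30/17 0; 0 2 0 0; -15/17 0 -8/17 0; 0 0 0 1]
T4·…·T1 = [16/17 0 -30/17 0; 0 2 0 0; -15/17 4 -8/17 0; 0 0 0 1]
T5·…·T1 = [48/17 0 -90/17 0; 0 1 0 0; -30/17 8 -16/17 0; 0 0 0 1]
det M = -12; M⁻¹ = [4/51 60/17 -15/34 0; 0 1 0 0; -5/34 32/17 -4/17 0; 0 0 0 1]
M⁻¹ · (-789/34, -2, -188/17)ᵀ = (-4, -2, 9/4)ᵀ

p = (-4, -2, 9/4)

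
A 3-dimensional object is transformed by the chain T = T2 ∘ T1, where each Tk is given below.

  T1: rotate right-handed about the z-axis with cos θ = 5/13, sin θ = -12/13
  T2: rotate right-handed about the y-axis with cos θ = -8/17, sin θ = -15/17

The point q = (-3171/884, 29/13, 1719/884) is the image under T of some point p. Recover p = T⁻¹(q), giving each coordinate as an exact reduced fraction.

p = (-3/4, 4, 9/4)

T1 = [5/13 12/13 0 0; -12/13 5/13 0 0; 0 0 1 0; 0 0 0 1]
T2·T1 = [-40/221 -96/221 -15/17 0; -12/13 5/13 0 0; 75/221 180/221 -8/17 0; 0 0 0 1]
det M = 1; M⁻¹ = [-40/221 -12/13 75/221 0; -96/221 5/13 180/221 0; -15/17 0 -8/17 0; 0 0 0 1]
M⁻¹ · (-3171/884, 29/13, 1719/884)ᵀ = (-3/4, 4, 9/4)ᵀ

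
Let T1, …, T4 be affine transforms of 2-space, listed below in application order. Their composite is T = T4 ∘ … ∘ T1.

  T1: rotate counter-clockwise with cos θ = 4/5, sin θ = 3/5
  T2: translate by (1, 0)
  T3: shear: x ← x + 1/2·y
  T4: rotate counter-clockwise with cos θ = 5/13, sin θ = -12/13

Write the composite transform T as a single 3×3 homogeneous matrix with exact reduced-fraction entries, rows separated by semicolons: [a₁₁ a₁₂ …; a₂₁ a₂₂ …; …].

T = [127/130 43/65 5/13; -51/65 32/65 -12/13; 0 0 1]

T1 = [4/5 -3/5 0; 3/5 4/5 0; 0 0 1]
T2·T1 = [4/5 -3/5 1; 3/5 4/5 0; 0 0 1]
T3·…·T1 = [11/10 -1/5 1; 3/5 4/5 0; 0 0 1]
T4·…·T1 = [127/130 43/65 5/13; -51/65 32/65 -12/13; 0 0 1]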